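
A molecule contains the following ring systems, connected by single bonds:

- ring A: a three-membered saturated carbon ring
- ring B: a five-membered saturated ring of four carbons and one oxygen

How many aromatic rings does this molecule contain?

0

Ring A has only sp³ atoms, so it is not fully conjugated — not aromatic (cyclopropane).
Ring B has only sp³ atoms, so it is not fully conjugated — not aromatic (tetrahydrofuran).
No ring is aromatic. Total: 0.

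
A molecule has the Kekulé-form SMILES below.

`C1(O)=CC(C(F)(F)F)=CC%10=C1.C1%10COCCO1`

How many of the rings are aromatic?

The SMILES encodes a six-membered carbon ring with three alternating C=C double bonds; a six-membered saturated ring with oxygens at positions 1 and 4.
The 6-membered ring is planar and fully conjugated; 3 ring double bonds give 6 π electrons. That satisfies 4n+2 with n=1, so it is aromatic (benzene).
The 6-membered ring with two oxygens (1,4) has only sp³ atoms, so it is not fully conjugated — not aromatic (1,4-dioxane).
1 of the 2 rings is aromatic. Total: 1.

1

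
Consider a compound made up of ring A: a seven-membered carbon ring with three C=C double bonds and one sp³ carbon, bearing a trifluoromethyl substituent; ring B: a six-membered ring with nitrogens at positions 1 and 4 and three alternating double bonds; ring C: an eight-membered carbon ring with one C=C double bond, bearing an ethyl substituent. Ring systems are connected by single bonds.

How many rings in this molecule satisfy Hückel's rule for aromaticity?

1

Ring A has one sp³ carbon, so it is not fully conjugated — not aromatic (cycloheptatriene).
Ring B is planar and fully conjugated; 3 ring double bonds give 6 π electrons. That satisfies 4n+2 with n=1, so ring B is aromatic (pyrazine).
Ring C has six sp³ carbons, so it is not fully conjugated — not aromatic (cyclooctene).
Aromatic: B. Total: 1.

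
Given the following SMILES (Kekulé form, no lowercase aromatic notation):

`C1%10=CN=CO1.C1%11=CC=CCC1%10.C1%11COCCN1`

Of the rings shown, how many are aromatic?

The SMILES encodes a five-membered ring with an oxygen at position 1 and a nitrogen at position 3 (in a C=N bond), with two double bonds; a six-membered carbon ring with two conjugated C=C double bonds and two sp³ carbons; a six-membered saturated ring with an oxygen and an N–H nitrogen at positions 1 and 4.
The 5-membered ring with one oxygen and one =N– is planar and fully conjugated; 2 ring double bonds (4 π electrons) plus a heteroatom lone pair (2) give 6 π electrons. That satisfies 4n+2 with n=1, so it is aromatic (oxazole).
The 6-membered ring has two sp³ carbons, so it is not fully conjugated — not aromatic (1,3-cyclohexadiene).
The 6-membered ring with one oxygen and one N–H (1,4) has only sp³ atoms, so it is not fully conjugated — not aromatic (morpholine).
1 of the 3 rings is aromatic. Total: 1.

1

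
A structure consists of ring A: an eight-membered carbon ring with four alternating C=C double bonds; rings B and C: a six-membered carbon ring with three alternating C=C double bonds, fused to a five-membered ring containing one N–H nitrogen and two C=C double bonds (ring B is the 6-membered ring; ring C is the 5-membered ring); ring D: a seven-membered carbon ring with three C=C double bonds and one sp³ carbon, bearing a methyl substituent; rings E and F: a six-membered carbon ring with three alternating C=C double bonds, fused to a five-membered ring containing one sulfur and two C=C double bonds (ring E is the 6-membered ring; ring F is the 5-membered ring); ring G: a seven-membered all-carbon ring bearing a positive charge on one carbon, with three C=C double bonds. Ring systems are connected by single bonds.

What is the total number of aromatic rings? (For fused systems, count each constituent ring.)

5

Ring A has only sp² ring atoms; a planar conformation would have a fully conjugated π system of 8 electrons. But 8 = 4(2), which is 4n not 4n+2, so ring A is not aromatic (cyclooctatetraene) — cyclooctatetraene distorts into a non-planar tub to avoid antiaromaticity.
Rings B and C form a fused bicyclic system (with one N–H) with 9 sp² atoms and 10 π electrons from ring double bonds plus a heteroatom lone pair. 10 = 4(2)+2, so the system is aromatic and both rings count as aromatic (indole).
Ring D has one sp³ carbon, so it is not fully conjugated — not aromatic (cycloheptatriene).
Rings E and F form a fused bicyclic system (with one sulfur) with 9 sp² atoms and 10 π electrons from ring double bonds plus a heteroatom lone pair. 10 = 4(2)+2, so the system is aromatic and both rings count as aromatic (benzothiophene).
Ring G is fully conjugated (every ring atom contributes a p orbital); 3 ring double bonds (6 π electrons) plus the carbocation's empty p orbital (0, but keeps the ring conjugated) give 6 π electrons. That satisfies 4n+2 with n=1, so ring G is aromatic (tropylium cation).
Aromatic: B, C, E, F, G. Total: 5.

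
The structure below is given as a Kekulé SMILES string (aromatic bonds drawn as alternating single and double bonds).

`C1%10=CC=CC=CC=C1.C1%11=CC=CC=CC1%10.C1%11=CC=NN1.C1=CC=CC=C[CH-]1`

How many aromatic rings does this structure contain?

1

The SMILES encodes an eight-membered carbon ring with four alternating C=C double bonds; a seven-membered carbon ring with three C=C double bonds and one sp³ carbon; a five-membered ring with two adjacent nitrogens (one bearing H, one in a double bond) and two double bonds; a seven-membered all-carbon ring bearing a negative charge on one carbon, with three C=C double bonds.
The 8-membered ring has only sp² ring atoms; a planar conformation would have a fully conjugated π system of 8 electrons. But 8 = 4(2), which is 4n not 4n+2, so it is not aromatic (cyclooctatetraene) — cyclooctatetraene distorts into a non-planar tub to avoid antiaromaticity.
The 7-membered ring has one sp³ carbon, so it is not fully conjugated — not aromatic (cycloheptatriene).
The 5-membered ring with two adjacent nitrogens (one N–H, one =N–) has a continuous p-orbital overlap around the ring; 2 ring double bonds (4 π electrons) plus a heteroatom lone pair (2) give 6 π electrons. 6 = 4(1)+2, so it is aromatic (pyrazole).
The second 7-membered ring has only sp² ring atoms; a planar conformation would have a fully conjugated π system of 8 electrons. But 8 = 4(2), which is 4n not 4n+2, so it is not aromatic (cycloheptatrienyl anion).
1 of the 4 rings is aromatic. Total: 1.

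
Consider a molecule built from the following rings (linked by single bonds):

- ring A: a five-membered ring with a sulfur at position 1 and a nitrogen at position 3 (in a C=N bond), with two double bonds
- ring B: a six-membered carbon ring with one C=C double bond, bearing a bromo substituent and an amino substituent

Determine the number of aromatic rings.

Ring A is planar and fully conjugated; 2 ring double bonds (4 π electrons) plus a heteroatom lone pair (2) give 6 π electrons. Since 6 = 4n+2 (n=1), ring A is aromatic (thiazole).
Ring B has four sp³ carbons, so it is not fully conjugated — not aromatic (cyclohexene).
Aromatic: A. Total: 1.

1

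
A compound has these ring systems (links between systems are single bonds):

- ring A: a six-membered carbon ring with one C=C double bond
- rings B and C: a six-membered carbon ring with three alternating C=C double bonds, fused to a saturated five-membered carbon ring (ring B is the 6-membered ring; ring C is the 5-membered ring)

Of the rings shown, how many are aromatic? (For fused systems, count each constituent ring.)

1

Ring A has four sp³ carbons, so it is not fully conjugated — not aromatic (cyclohexene).
Ring B has a continuous p-orbital overlap around the ring; 3 ring double bonds give 6 π electrons. That satisfies 4n+2 with n=1, so ring B is aromatic (benzene ring).
Ring C has three sp³ carbons, so it is not fully conjugated — not aromatic (cyclopentane ring).
Aromatic: B. Total: 1.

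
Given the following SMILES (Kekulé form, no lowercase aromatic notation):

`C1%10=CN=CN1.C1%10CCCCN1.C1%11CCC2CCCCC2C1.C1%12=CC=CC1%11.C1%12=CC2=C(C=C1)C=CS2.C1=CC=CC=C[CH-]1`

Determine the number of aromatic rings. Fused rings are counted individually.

3

The SMILES encodes a five-membered ring with nitrogens at positions 1 and 3 (one bearing H, one in a C=N bond) and two double bonds; a six-membered saturated ring of five carbons and one N–H nitrogen; two fused six-membered saturated carbon rings; a five-membered carbon ring with two conjugated C=C double bonds and one sp³ carbon; a six-membered carbon ring with three alternating C=C double bonds, fused to a five-membered ring containing one sulfur and two C=C double bonds; a seven-membered all-carbon ring bearing a negative charge on one carbon, with three C=C double bonds.
The 5-membered ring with two nitrogens (one N–H, one =N–) is fully conjugated (every ring atom contributes a p orbital); 2 ring double bonds (4 π electrons) plus a heteroatom lone pair (2) give 6 π electrons. 6 = 4(1)+2, so it is aromatic (imidazole).
The 6-membered ring with one N–H has only sp³ atoms, so it is not fully conjugated — not aromatic (piperidine).
The 6-membered ring has only sp³ atoms, so it is not fully conjugated — not aromatic (cyclohexane ring).
The second 6-membered ring has only sp³ atoms, so it is not fully conjugated — not aromatic (cyclohexane ring).
The 5-membered ring has one sp³ carbon, so it is not fully conjugated — not aromatic (cyclopentadiene).
The fused 6/5-membered bicyclic (with one sulfur) is a single π system with 9 sp² atoms and 10 π electrons from ring double bonds plus a heteroatom lone pair. 10 = 4(2)+2, so the system is aromatic and both rings count as aromatic (benzothiophene).
The 7-membered ring has only sp² ring atoms; a planar conformation would have a fully conjugated π system of 8 electrons. But 8 = 4(2), which is 4n not 4n+2, so it is not aromatic (cycloheptatrienyl anion).
3 of the 8 rings are aromatic. Total: 3.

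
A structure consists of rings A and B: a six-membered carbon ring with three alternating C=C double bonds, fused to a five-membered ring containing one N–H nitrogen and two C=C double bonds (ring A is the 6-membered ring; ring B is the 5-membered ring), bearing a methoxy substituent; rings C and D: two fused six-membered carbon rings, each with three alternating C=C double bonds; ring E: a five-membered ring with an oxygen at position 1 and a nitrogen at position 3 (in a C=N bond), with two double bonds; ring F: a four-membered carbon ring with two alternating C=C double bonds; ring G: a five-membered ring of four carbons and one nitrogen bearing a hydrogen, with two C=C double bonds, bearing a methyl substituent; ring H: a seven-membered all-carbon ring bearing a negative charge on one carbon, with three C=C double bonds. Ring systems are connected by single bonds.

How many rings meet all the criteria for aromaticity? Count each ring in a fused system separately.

Rings A and B form a fused bicyclic system (with one N–H) with 9 sp² atoms and 10 π electrons from ring double bonds plus a heteroatom lone pair. 10 = 4(2)+2, so the system is aromatic and both rings count as aromatic (indole).
Rings C and D form a fused bicyclic system with 10 sp² atoms and 10 π electrons from ring double bonds. 10 = 4(2)+2, so the system is aromatic and both rings count as aromatic (naphthalene).
Ring E is planar and fully conjugated; 2 ring double bonds (4 π electrons) plus a heteroatom lone pair (2) give 6 π electrons. Since 6 = 4n+2 (n=1), ring E is aromatic (oxazole).
Ring F has only sp² ring atoms; a planar conformation would have a fully conjugated π system of 4 electrons. But 4 = 4(1), which is 4n not 4n+2, so ring F is not aromatic (cyclobutadiene) — cyclobutadiene is antiaromatic and distorts to a rectangle.
Ring G is fully conjugated (every ring atom contributes a p orbital); 2 ring double bonds (4 π electrons) plus a heteroatom lone pair (2) give 6 π electrons. Since 6 = 4n+2 (n=1), ring G is aromatic (pyrrole).
Ring H has only sp² ring atoms; a planar conformation would have a fully conjugated π system of 8 electrons. But 8 = 4(2), which is 4n not 4n+2, so ring H is not aromatic (cycloheptatrienyl anion).
Aromatic: A, B, C, D, E, G. Total: 6.

6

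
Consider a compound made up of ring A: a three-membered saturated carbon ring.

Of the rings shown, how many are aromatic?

0

Ring A has only sp³ atoms, so it is not fully conjugated — not aromatic (cyclopropane).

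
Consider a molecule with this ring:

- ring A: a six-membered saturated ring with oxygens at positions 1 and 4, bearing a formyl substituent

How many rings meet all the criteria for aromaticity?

Ring A has only sp³ atoms, so it is not fully conjugated — not aromatic (1,4-dioxane).

0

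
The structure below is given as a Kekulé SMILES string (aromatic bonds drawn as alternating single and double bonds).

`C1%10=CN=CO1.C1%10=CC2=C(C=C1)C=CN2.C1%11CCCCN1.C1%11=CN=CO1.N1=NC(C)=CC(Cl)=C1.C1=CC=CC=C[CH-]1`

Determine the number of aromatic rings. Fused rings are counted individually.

5

The SMILES encodes a five-membered ring with an oxygen at position 1 and a nitrogen at position 3 (in a C=N bond), with two double bonds; a six-membered carbon ring with three alternating C=C double bonds, fused to a five-membered ring containing one N–H nitrogen and two C=C double bonds; a six-membered saturated ring of five carbons and one N–H nitrogen; a five-membered ring with an oxygen at position 1 and a nitrogen at position 3 (in a C=N bond), with two double bonds; a six-membered ring with two adjacent nitrogens and three alternating double bonds; a seven-membered all-carbon ring bearing a negative charge on one carbon, with three C=C double bonds.
The 5-membered ring with one oxygen and one =N– is fully conjugated (every ring atom contributes a p orbital); 2 ring double bonds (4 π electrons) plus a heteroatom lone pair (2) give 6 π electrons. Since 6 = 4n+2 (n=1), it is aromatic (oxazole).
The fused 6/5-membered bicyclic (with one N–H) is a single π system with 9 sp² atoms and 10 π electrons from ring double bonds plus a heteroatom lone pair. 10 = 4(2)+2, so the system is aromatic and both rings count as aromatic (indole).
The 6-membered ring with one N–H has only sp³ atoms, so it is not fully conjugated — not aromatic (piperidine).
The second 5-membered ring with one oxygen and one =N– is fully conjugated (every ring atom contributes a p orbital); 2 ring double bonds (4 π electrons) plus a heteroatom lone pair (2) give 6 π electrons. 6 = 4(1)+2, so it is aromatic (oxazole).
The 6-membered ring with two nitrogens (1,2) is planar and fully conjugated; 3 ring double bonds give 6 π electrons. That satisfies 4n+2 with n=1, so it is aromatic (pyridazine).
The 7-membered ring has only sp² ring atoms; a planar conformation would have a fully conjugated π system of 8 electrons. But 8 = 4(2), which is 4n not 4n+2, so it is not aromatic (cycloheptatrienyl anion).
5 of the 7 rings are aromatic. Total: 5.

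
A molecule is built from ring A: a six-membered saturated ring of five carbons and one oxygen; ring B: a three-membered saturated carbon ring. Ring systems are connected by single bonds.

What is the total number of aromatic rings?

0

Ring A has only sp³ atoms, so it is not fully conjugated — not aromatic (tetrahydropyran).
Ring B has only sp³ atoms, so it is not fully conjugated — not aromatic (cyclopropane).
No ring is aromatic. Total: 0.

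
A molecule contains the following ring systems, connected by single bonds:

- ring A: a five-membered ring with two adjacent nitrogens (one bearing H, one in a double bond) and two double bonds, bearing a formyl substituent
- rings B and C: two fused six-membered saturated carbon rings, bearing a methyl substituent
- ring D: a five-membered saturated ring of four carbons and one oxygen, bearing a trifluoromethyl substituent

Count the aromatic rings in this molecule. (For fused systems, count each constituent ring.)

Ring A is planar and fully conjugated; 2 ring double bonds (4 π electrons) plus a heteroatom lone pair (2) give 6 π electrons. That satisfies 4n+2 with n=1, so ring A is aromatic (pyrazole).
Ring B has only sp³ atoms, so it is not fully conjugated — not aromatic (cyclohexane ring).
Ring C has only sp³ atoms, so it is not fully conjugated — not aromatic (cyclohexane ring).
Ring D has only sp³ atoms, so it is not fully conjugated — not aromatic (tetrahydrofuran).
Aromatic: A. Total: 1.

1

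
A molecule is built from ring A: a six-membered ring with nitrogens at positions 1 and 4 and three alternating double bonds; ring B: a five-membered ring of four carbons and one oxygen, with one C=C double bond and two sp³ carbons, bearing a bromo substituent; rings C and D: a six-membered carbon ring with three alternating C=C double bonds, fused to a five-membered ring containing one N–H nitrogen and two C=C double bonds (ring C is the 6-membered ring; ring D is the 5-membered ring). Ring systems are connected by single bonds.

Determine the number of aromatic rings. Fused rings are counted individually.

Ring A has a continuous p-orbital overlap around the ring; 3 ring double bonds give 6 π electrons. Since 6 = 4n+2 (n=1), ring A is aromatic (pyrazine).
Ring B has two sp³ carbons, so it is not fully conjugated — not aromatic (2,3-dihydrofuran).
Rings C and D form a fused bicyclic system (with one N–H) with 9 sp² atoms and 10 π electrons from ring double bonds plus a heteroatom lone pair. 10 = 4(2)+2, so the system is aromatic and both rings count as aromatic (indole).
Aromatic: A, C, D. Total: 3.

3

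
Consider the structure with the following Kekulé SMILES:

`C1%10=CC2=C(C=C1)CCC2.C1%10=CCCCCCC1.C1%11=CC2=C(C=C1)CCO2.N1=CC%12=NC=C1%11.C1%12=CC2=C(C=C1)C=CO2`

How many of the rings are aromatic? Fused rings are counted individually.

The SMILES encodes a six-membered carbon ring with three alternating C=C double bonds, fused to a saturated five-membered carbon ring; an eight-membered carbon ring with one C=C double bond; a six-membered carbon ring with three alternating C=C double bonds, fused to a five-membered ring containing one oxygen and two sp³ carbons; a six-membered ring with nitrogens at positions 1 and 4 and three alternating double bonds; a six-membered carbon ring with three alternating C=C double bonds, fused to a five-membered ring containing one oxygen and two C=C double bonds.
The 6-membered ring is planar and fully conjugated; 3 ring double bonds give 6 π electrons. Since 6 = 4n+2 (n=1), it is aromatic (benzene ring).
The 5-membered ring has three sp³ carbons, so it is not fully conjugated — not aromatic (cyclopentane ring).
The 8-membered ring has six sp³ carbons, so it is not fully conjugated — not aromatic (cyclooctene).
The second 6-membered ring has a continuous p-orbital overlap around the ring; 3 ring double bonds give 6 π electrons. That satisfies 4n+2 with n=1, so it is aromatic (benzene ring).
The 5-membered ring with one oxygen has two sp³ carbons, so it is not fully conjugated — not aromatic (oxolane ring).
The 6-membered ring with two nitrogens (1,4) is fully conjugated (every ring atom contributes a p orbital); 3 ring double bonds give 6 π electrons. Since 6 = 4n+2 (n=1), it is aromatic (pyrazine).
The fused 6/5-membered bicyclic (with one oxygen) is a single π system with 9 sp² atoms and 10 π electrons from ring double bonds plus a heteroatom lone pair. 10 = 4(2)+2, so the system is aromatic and both rings count as aromatic (benzofuran).
5 of the 8 rings are aromatic. Total: 5.

5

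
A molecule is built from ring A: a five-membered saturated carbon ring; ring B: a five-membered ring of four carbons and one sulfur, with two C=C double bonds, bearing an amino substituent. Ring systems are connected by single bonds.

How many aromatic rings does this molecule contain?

1

Ring A has only sp³ atoms, so it is not fully conjugated — not aromatic (cyclopentane).
Ring B has a continuous p-orbital overlap around the ring; 2 ring double bonds (4 π electrons) plus a heteroatom lone pair (2) give 6 π electrons. 6 = 4(1)+2, so ring B is aromatic (thiophene).
Aromatic: B. Total: 1.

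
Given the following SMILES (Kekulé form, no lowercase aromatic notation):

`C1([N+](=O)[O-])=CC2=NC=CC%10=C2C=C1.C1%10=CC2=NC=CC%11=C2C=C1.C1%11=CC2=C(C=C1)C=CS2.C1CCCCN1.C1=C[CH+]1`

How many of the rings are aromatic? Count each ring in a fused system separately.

7

The SMILES encodes two fused six-membered rings, each with three alternating double bonds; one ring is all carbon and the other has one ring nitrogen; two fused six-membered rings, each with three alternating double bonds; one ring is all carbon and the other has one ring nitrogen; a six-membered carbon ring with three alternating C=C double bonds, fused to a five-membered ring containing one sulfur and two C=C double bonds; a six-membered saturated ring of five carbons and one N–H nitrogen; a three-membered all-carbon ring bearing a positive charge on one carbon, with one C=C double bond.
The fused 6/6-membered bicyclic (with one nitrogen) is a single π system with 10 sp² atoms and 10 π electrons from ring double bonds. 10 = 4(2)+2, so the system is aromatic and both rings count as aromatic (quinoline).
The fused 6/6-membered bicyclic (with one nitrogen) is a single π system with 10 sp² atoms and 10 π electrons from ring double bonds. 10 = 4(2)+2, so the system is aromatic and both rings count as aromatic (quinoline).
The fused 6/5-membered bicyclic (with one sulfur) is a single π system with 9 sp² atoms and 10 π electrons from ring double bonds plus a heteroatom lone pair. 10 = 4(2)+2, so the system is aromatic and both rings count as aromatic (benzothiophene).
The 6-membered ring with one N–H has only sp³ atoms, so it is not fully conjugated — not aromatic (piperidine).
The 3-membered ring is planar and fully conjugated; 1 ring double bond (2 π electrons) plus the carbocation's empty p orbital (0, but keeps the ring conjugated) give 2 π electrons. That satisfies 4n+2 with n=0, so it is aromatic (cyclopropenyl cation).
7 of the 8 rings are aromatic. Total: 7.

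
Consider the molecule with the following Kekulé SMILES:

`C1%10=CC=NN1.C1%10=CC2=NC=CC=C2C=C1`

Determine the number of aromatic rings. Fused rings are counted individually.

3

The SMILES encodes a five-membered ring with two adjacent nitrogens (one bearing H, one in a double bond) and two double bonds; two fused six-membered rings, each with three alternating double bonds; one ring is all carbon and the other has one ring nitrogen.
The 5-membered ring with two adjacent nitrogens (one N–H, one =N–) is fully conjugated (every ring atom contributes a p orbital); 2 ring double bonds (4 π electrons) plus a heteroatom lone pair (2) give 6 π electrons. 6 = 4(1)+2, so it is aromatic (pyrazole).
The fused 6/6-membered bicyclic (with one nitrogen) is a single π system with 10 sp² atoms and 10 π electrons from ring double bonds. 10 = 4(2)+2, so the system is aromatic and both rings count as aromatic (quinoline).
3 of the 3 rings are aromatic. Total: 3.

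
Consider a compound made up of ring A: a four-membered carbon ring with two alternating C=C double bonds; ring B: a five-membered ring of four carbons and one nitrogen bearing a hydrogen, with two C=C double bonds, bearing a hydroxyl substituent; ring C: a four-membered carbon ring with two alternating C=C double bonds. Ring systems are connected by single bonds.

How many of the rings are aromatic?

Ring A has only sp² ring atoms; a planar conformation would have a fully conjugated π system of 4 electrons. But 4 = 4(1), which is 4n not 4n+2, so ring A is not aromatic (cyclobutadiene) — cyclobutadiene is antiaromatic and distorts to a rectangle.
Ring B is fully conjugated (every ring atom contributes a p orbital); 2 ring double bonds (4 π electrons) plus a heteroatom lone pair (2) give 6 π electrons. That satisfies 4n+2 with n=1, so ring B is aromatic (pyrrole).
Ring C has only sp² ring atoms; a planar conformation would have a fully conjugated π system of 4 electrons. But 4 = 4(1), which is 4n not 4n+2, so ring C is not aromatic (cyclobutadiene) — cyclobutadiene is antiaromatic and distorts to a rectangle.
Aromatic: B. Total: 1.

1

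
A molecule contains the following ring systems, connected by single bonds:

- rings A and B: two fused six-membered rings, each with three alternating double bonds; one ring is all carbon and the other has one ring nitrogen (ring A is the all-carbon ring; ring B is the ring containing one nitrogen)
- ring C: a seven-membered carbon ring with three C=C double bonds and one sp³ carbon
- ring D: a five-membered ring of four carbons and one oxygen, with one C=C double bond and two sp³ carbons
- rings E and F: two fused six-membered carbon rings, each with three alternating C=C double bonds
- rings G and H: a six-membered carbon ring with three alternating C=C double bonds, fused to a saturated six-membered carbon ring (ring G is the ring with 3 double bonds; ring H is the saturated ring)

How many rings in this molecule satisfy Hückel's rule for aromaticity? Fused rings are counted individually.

5

Rings A and B form a fused bicyclic system (with one nitrogen) with 10 sp² atoms and 10 π electrons from ring double bonds. 10 = 4(2)+2, so the system is aromatic and both rings count as aromatic (quinoline).
Ring C has one sp³ carbon, so it is not fully conjugated — not aromatic (cycloheptatriene).
Ring D has two sp³ carbons, so it is not fully conjugated — not aromatic (2,3-dihydrofuran).
Rings E and F form a fused bicyclic system with 10 sp² atoms and 10 π electrons from ring double bonds. 10 = 4(2)+2, so the system is aromatic and both rings count as aromatic (naphthalene).
Ring G has a continuous p-orbital overlap around the ring; 3 ring double bonds give 6 π electrons. Since 6 = 4n+2 (n=1), ring G is aromatic (benzene ring).
Ring H has four sp³ carbons, so it is not fully conjugated — not aromatic (cyclohexane ring).
Aromatic: A, B, E, F, G. Total: 5.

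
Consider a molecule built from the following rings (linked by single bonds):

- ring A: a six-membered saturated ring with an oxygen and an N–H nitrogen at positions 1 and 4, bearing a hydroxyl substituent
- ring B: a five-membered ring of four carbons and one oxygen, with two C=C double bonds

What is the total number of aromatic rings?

1

Ring A has only sp³ atoms, so it is not fully conjugated — not aromatic (morpholine).
Ring B is planar and fully conjugated; 2 ring double bonds (4 π electrons) plus a heteroatom lone pair (2) give 6 π electrons. Since 6 = 4n+2 (n=1), ring B is aromatic (furan).
Aromatic: B. Total: 1.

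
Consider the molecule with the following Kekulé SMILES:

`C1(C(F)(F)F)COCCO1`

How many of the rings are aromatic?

The SMILES encodes a six-membered saturated ring with oxygens at positions 1 and 4.
The 6-membered ring with two oxygens (1,4) has only sp³ atoms, so it is not fully conjugated — not aromatic (1,4-dioxane).

0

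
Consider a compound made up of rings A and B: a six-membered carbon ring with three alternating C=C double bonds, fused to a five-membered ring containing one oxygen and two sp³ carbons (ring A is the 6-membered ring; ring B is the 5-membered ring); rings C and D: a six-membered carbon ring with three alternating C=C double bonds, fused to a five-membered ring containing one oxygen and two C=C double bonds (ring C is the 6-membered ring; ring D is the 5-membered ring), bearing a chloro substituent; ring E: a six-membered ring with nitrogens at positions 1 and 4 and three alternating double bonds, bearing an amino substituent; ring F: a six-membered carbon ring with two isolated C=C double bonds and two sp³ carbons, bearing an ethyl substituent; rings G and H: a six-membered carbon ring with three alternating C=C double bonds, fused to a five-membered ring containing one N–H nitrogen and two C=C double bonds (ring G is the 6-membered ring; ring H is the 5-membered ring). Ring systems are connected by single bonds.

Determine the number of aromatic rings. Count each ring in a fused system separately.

6

Ring A is fully conjugated (every ring atom contributes a p orbital); 3 ring double bonds give 6 π electrons. Since 6 = 4n+2 (n=1), ring A is aromatic (benzene ring).
Ring B has two sp³ carbons, so it is not fully conjugated — not aromatic (oxolane ring).
Rings C and D form a fused bicyclic system (with one oxygen) with 9 sp² atoms and 10 π electrons from ring double bonds plus a heteroatom lone pair. 10 = 4(2)+2, so the system is aromatic and both rings count as aromatic (benzofuran).
Ring E has a continuous p-orbital overlap around the ring; 3 ring double bonds give 6 π electrons. 6 = 4(1)+2, so ring E is aromatic (pyrazine).
Ring F has two sp³ carbons, so it is not fully conjugated — not aromatic (1,4-cyclohexadiene).
Rings G and H form a fused bicyclic system (with one N–H) with 9 sp² atoms and 10 π electrons from ring double bonds plus a heteroatom lone pair. 10 = 4(2)+2, so the system is aromatic and both rings count as aromatic (indole).
Aromatic: A, C, D, E, G, H. Total: 6.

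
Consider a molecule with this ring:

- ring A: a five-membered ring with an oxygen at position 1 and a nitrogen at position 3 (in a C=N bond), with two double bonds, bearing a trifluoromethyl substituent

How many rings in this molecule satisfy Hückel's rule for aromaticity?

1

Ring A has a continuous p-orbital overlap around the ring; 2 ring double bonds (4 π electrons) plus a heteroatom lone pair (2) give 6 π electrons. That satisfies 4n+2 with n=1, so ring A is aromatic (oxazole).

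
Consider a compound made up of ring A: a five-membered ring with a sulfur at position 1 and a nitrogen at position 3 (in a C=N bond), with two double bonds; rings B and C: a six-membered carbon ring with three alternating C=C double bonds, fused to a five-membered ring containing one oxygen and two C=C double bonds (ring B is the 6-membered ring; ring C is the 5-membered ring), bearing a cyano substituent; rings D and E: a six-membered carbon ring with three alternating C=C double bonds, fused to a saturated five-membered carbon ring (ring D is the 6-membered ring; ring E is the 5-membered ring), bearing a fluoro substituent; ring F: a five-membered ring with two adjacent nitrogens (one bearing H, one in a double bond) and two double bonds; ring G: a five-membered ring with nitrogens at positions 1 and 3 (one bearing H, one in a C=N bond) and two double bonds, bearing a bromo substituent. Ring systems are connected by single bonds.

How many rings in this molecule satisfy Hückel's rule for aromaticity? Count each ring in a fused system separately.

6

Ring A is fully conjugated (every ring atom contributes a p orbital); 2 ring double bonds (4 π electrons) plus a heteroatom lone pair (2) give 6 π electrons. That satisfies 4n+2 with n=1, so ring A is aromatic (thiazole).
Rings B and C form a fused bicyclic system (with one oxygen) with 9 sp² atoms and 10 π electrons from ring double bonds plus a heteroatom lone pair. 10 = 4(2)+2, so the system is aromatic and both rings count as aromatic (benzofuran).
Ring D is planar and fully conjugated; 3 ring double bonds give 6 π electrons. 6 = 4(1)+2, so ring D is aromatic (benzene ring).
Ring E has three sp³ carbons, so it is not fully conjugated — not aromatic (cyclopentane ring).
Ring F is fully conjugated (every ring atom contributes a p orbital); 2 ring double bonds (4 π electrons) plus a heteroatom lone pair (2) give 6 π electrons. That satisfies 4n+2 with n=1, so ring F is aromatic (pyrazole).
Ring G is fully conjugated (every ring atom contributes a p orbital); 2 ring double bonds (4 π electrons) plus a heteroatom lone pair (2) give 6 π electrons. That satisfies 4n+2 with n=1, so ring G is aromatic (imidazole).
Aromatic: A, B, C, D, F, G. Total: 6.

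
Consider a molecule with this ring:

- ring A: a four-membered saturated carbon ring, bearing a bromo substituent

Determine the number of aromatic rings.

0

Ring A has only sp³ atoms, so it is not fully conjugated — not aromatic (cyclobutane).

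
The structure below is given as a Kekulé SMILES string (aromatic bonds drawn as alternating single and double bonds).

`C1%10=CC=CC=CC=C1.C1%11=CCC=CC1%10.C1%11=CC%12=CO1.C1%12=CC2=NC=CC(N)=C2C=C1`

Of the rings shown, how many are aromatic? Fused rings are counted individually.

The SMILES encodes an eight-membered carbon ring with four alternating C=C double bonds; a six-membered carbon ring with two isolated C=C double bonds and two sp³ carbons; a five-membered ring of four carbons and one oxygen, with two C=C double bonds; two fused six-membered rings, each with three alternating double bonds; one ring is all carbon and the other has one ring nitrogen.
The 8-membered ring has only sp² ring atoms; a planar conformation would have a fully conjugated π system of 8 electrons. But 8 = 4(2), which is 4n not 4n+2, so it is not aromatic (cyclooctatetraene) — cyclooctatetraene distorts into a non-planar tub to avoid antiaromaticity.
The 6-membered ring has two sp³ carbons, so it is not fully conjugated — not aromatic (1,4-cyclohexadiene).
The 5-membered ring with one oxygen has a continuous p-orbital overlap around the ring; 2 ring double bonds (4 π electrons) plus a heteroatom lone pair (2) give 6 π electrons. That satisfies 4n+2 with n=1, so it is aromatic (furan).
The fused 6/6-membered bicyclic (with one nitrogen) is a single π system with 10 sp² atoms and 10 π electrons from ring double bonds. 10 = 4(2)+2, so the system is aromatic and both rings count as aromatic (quinoline).
3 of the 5 rings are aromatic. Total: 3.

3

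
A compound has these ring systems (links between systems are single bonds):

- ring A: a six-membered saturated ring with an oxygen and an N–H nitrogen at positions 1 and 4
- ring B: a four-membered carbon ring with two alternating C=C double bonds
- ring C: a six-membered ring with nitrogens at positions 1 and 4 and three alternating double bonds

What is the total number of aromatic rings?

1

Ring A has only sp³ atoms, so it is not fully conjugated — not aromatic (morpholine).
Ring B has only sp² ring atoms; a planar conformation would have a fully conjugated π system of 4 electrons. But 4 = 4(1), which is 4n not 4n+2, so ring B is not aromatic (cyclobutadiene) — cyclobutadiene is antiaromatic and distorts to a rectangle.
Ring C is planar and fully conjugated; 3 ring double bonds give 6 π electrons. Since 6 = 4n+2 (n=1), ring C is aromatic (pyrazine).
Aromatic: C. Total: 1.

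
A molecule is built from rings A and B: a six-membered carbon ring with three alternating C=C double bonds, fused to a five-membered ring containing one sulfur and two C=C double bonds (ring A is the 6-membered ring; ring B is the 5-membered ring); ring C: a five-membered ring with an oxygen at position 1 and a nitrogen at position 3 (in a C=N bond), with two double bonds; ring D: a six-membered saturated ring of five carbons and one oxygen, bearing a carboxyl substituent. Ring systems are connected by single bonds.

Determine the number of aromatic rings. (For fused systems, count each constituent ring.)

Rings A and B form a fused bicyclic system (with one sulfur) with 9 sp² atoms and 10 π electrons from ring double bonds plus a heteroatom lone pair. 10 = 4(2)+2, so the system is aromatic and both rings count as aromatic (benzothiophene).
Ring C is planar and fully conjugated; 2 ring double bonds (4 π electrons) plus a heteroatom lone pair (2) give 6 π electrons. 6 = 4(1)+2, so ring C is aromatic (oxazole).
Ring D has only sp³ atoms, so it is not fully conjugated — not aromatic (tetrahydropyran).
Aromatic: A, B, C. Total: 3.

3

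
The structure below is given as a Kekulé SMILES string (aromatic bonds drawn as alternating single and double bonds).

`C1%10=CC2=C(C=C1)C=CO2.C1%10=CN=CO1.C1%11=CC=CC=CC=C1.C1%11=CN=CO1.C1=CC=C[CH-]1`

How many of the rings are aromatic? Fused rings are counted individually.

5

The SMILES encodes a six-membered carbon ring with three alternating C=C double bonds, fused to a five-membered ring containing one oxygen and two C=C double bonds; a five-membered ring with an oxygen at position 1 and a nitrogen at position 3 (in a C=N bond), with two double bonds; an eight-membered carbon ring with four alternating C=C double bonds; a five-membered ring with an oxygen at position 1 and a nitrogen at position 3 (in a C=N bond), with two double bonds; a five-membered all-carbon ring bearing a negative charge on one carbon, with two C=C double bonds.
The fused 6/5-membered bicyclic (with one oxygen) is a single π system with 9 sp² atoms and 10 π electrons from ring double bonds plus a heteroatom lone pair. 10 = 4(2)+2, so the system is aromatic and both rings count as aromatic (benzofuran).
The 5-membered ring with one oxygen and one =N– has a continuous p-orbital overlap around the ring; 2 ring double bonds (4 π electrons) plus a heteroatom lone pair (2) give 6 π electrons. Since 6 = 4n+2 (n=1), it is aromatic (oxazole).
The 8-membered ring has only sp² ring atoms; a planar conformation would have a fully conjugated π system of 8 electrons. But 8 = 4(2), which is 4n not 4n+2, so it is not aromatic (cyclooctatetraene) — cyclooctatetraene distorts into a non-planar tub to avoid antiaromaticity.
The second 5-membered ring with one oxygen and one =N– is planar and fully conjugated; 2 ring double bonds (4 π electrons) plus a heteroatom lone pair (2) give 6 π electrons. Since 6 = 4n+2 (n=1), it is aromatic (oxazole).
The 5-membered ring has a continuous p-orbital overlap around the ring; 2 ring double bonds (4 π electrons) plus the carbanion lone pair (2) give 6 π electrons. Since 6 = 4n+2 (n=1), it is aromatic (cyclopentadienyl anion).
5 of the 6 rings are aromatic. Total: 5.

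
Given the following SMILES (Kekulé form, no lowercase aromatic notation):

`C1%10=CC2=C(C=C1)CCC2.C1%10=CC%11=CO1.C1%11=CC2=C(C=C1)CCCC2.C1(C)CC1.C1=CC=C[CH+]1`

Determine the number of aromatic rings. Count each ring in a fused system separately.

The SMILES encodes a six-membered carbon ring with three alternating C=C double bonds, fused to a saturated five-membered carbon ring; a five-membered ring of four carbons and one oxygen, with two C=C double bonds; a six-membered carbon ring with three alternating C=C double bonds, fused to a saturated six-membered carbon ring; a three-membered saturated carbon ring; a five-membered all-carbon ring bearing a positive charge on one carbon, with two C=C double bonds.
The 6-membered ring is fully conjugated (every ring atom contributes a p orbital); 3 ring double bonds give 6 π electrons. 6 = 4(1)+2, so it is aromatic (benzene ring).
The 5-membered ring has three sp³ carbons, so it is not fully conjugated — not aromatic (cyclopentane ring).
The 5-membered ring with one oxygen has a continuous p-orbital overlap around the ring; 2 ring double bonds (4 π electrons) plus a heteroatom lone pair (2) give 6 π electrons. 6 = 4(1)+2, so it is aromatic (furan).
The second 6-membered ring has a continuous p-orbital overlap around the ring; 3 ring double bonds give 6 π electrons. Since 6 = 4n+2 (n=1), it is aromatic (benzene ring).
The third 6-membered ring has four sp³ carbons, so it is not fully conjugated — not aromatic (cyclohexane ring).
The 3-membered ring has only sp³ atoms, so it is not fully conjugated — not aromatic (cyclopropane).
The second 5-membered ring has only sp² ring atoms; a planar conformation would have a fully conjugated π system of 4 electrons. But 4 = 4(1), which is 4n not 4n+2, so it is not aromatic (cyclopentadienyl cation).
3 of the 7 rings are aromatic. Total: 3.

3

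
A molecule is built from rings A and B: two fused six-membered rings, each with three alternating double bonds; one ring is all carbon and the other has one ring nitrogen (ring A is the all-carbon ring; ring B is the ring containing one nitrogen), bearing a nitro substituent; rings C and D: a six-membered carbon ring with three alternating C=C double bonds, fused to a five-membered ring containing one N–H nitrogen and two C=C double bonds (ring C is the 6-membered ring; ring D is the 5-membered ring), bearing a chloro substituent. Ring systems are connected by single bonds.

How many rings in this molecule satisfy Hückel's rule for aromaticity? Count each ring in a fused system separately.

4

Rings A and B form a fused bicyclic system (with one nitrogen) with 10 sp² atoms and 10 π electrons from ring double bonds. 10 = 4(2)+2, so the system is aromatic and both rings count as aromatic (quinoline).
Rings C and D form a fused bicyclic system (with one N–H) with 9 sp² atoms and 10 π electrons from ring double bonds plus a heteroatom lone pair. 10 = 4(2)+2, so the system is aromatic and both rings count as aromatic (indole).
Aromatic: A, B, C, D. Total: 4.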